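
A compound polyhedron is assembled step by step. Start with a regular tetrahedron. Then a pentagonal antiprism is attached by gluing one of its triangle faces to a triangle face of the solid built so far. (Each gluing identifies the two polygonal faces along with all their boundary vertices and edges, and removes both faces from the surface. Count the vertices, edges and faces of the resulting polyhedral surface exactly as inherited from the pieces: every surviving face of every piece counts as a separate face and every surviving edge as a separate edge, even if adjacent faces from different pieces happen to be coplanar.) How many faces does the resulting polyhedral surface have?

A regular tetrahedron: V=4, E=6, F=4.
Attach a pentagonal antiprism (V=10, E=20, F=12) along a 3-gon: merge 3 vertices and 3 edges, delete both glued faces → V=11, E=23, F=14.
Check: V − E + F = 11 − 23 + 14 = 2.

14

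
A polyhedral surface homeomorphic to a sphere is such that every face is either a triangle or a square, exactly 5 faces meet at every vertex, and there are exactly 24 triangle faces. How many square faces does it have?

2

Let x be the number of squares; then F = 24 + x.
Edge–face incidences: 2E = 3·24 + 4·x = 72 + 4x.
Every vertex has degree 5, so 5V = 2E.
Euler: V − E + F = 2 ⇒ (2E)/5 − E + (24 + x) = 2.
Multiply by 10: 2·(2E) − 5·(2E) + 10·(24 + x) = 20, i.e. 240 + 10x − 3·(72 + 4x) = 20.
Collecting terms: −2x + 24 = 20, so −2x = −4, so x = 2.
Then 2E = 72 + 4·2 = 80, so E = 40, V = 2E/5 = 16, F = 24 + 2 = 26.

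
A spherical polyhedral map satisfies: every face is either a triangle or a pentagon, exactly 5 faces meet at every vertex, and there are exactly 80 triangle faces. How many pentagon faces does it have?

12

Let x be the number of pentagons; then F = 80 + x.
Edge–face incidences: 2E = 3·80 + 5·x = 240 + 5x.
Every vertex has degree 5, so 5V = 2E.
Euler: V − E + F = 2 ⇒ (2E)/5 − E + (80 + x) = 2.
Multiply by 10: 2·(2E) − 5·(2E) + 10·(80 + x) = 20, i.e. 800 + 10x − 3·(240 + 5x) = 20.
Collecting terms: −5x + 80 = 20, so −5x = −60, so x = 12.
Then 2E = 240 + 5·12 = 300, so E = 150, V = 2E/5 = 60, F = 80 + 12 = 92.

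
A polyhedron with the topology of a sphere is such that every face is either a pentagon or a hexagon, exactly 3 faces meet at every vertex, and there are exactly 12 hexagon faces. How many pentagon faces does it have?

Let x be the number of pentagons; then F = 12 + x.
Edge–face incidences: 2E = 6·12 + 5·x = 72 + 5x.
Every vertex has degree 3, so 3V = 2E.
Euler: V − E + F = 2 ⇒ (2E)/3 − E + (12 + x) = 2.
Multiply by 6: 2·(2E) − 3·(2E) + 6·(12 + x) = 12, i.e. 72 + 6x − (72 + 5x) = 12.
Collecting terms: x = 12.
Then 2E = 72 + 5·12 = 132, so E = 66, V = 2E/3 = 44, F = 12 + 12 = 24.

12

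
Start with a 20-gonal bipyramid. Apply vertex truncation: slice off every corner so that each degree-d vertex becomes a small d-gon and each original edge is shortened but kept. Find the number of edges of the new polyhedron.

The base solid has V = 22, E = 60, F = 40.
Truncation replaces each original edge-end by a new vertex, so V′ = 2E = 120.
Each original edge survives, and each old vertex of degree d contributes d new edges; summing degrees gives Σd = 2E, so E′ = E + 2E = 3E = 180.
Each original face survives and each original vertex becomes one new face: F′ = F + V = 62.

180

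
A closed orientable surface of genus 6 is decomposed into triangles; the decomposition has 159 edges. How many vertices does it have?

43

χ = 2 − 2·6 = -10, and every face is a triangle so 3F = 2E.
F = 2E/3 = 106. Then V = -10 + E − F = -10 + 159 − 106 = 43.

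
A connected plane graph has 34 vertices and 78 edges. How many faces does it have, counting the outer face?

Euler's formula for a connected plane graph: V − E + F = 2, so F = 2 − 34 + 78 = 46.

46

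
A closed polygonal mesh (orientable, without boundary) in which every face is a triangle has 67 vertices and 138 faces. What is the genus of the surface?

2

Every face is a triangle, so 2E = 3·138 = 414, giving E = 207.
χ = V − E + F = 67 − 207 + 138 = -2.
For a closed orientable surface χ = 2 − 2g, so g = (2 − (-2))/2 = 2.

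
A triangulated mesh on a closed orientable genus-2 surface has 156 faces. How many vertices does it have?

χ = 2 − 2·2 = -2, and every face is a triangle so 3F = 2E.
E = 3·156/2 = 234. Then V = -2 + E − F = -2 + 234 − 156 = 76.

76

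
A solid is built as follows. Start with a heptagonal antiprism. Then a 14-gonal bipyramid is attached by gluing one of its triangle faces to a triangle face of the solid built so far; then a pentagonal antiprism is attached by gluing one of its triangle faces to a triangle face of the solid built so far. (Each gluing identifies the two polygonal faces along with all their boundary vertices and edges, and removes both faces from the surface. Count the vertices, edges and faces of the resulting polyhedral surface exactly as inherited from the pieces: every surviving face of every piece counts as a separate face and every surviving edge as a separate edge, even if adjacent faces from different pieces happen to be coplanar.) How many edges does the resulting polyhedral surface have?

A heptagonal antiprism: V=14, E=28, F=16.
Attach a 14-gonal bipyramid (V=16, E=42, F=28) along a 3-gon: merge 3 vertices and 3 edges, delete both glued faces → V=27, E=67, F=42.
Attach a pentagonal antiprism (V=10, E=20, F=12) along a 3-gon: merge 3 vertices and 3 edges, delete both glued faces → V=34, E=84, F=52.
Check: V − E + F = 34 − 84 + 52 = 2.

84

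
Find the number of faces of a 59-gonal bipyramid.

118

A bipyramid over an n-gon has 2n triangular faces and n + 2 vertices: V = 59 + 2 = 61, E = 3·59 = 177, F = 2·59 = 118.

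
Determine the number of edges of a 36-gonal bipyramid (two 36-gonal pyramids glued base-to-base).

A bipyramid over an n-gon has 2n triangular faces and n + 2 vertices: V = 36 + 2 = 38, E = 3·36 = 108, F = 2·36 = 72.

108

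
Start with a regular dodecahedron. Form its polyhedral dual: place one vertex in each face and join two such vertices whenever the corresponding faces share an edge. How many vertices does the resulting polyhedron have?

12

The base solid has V = 20, E = 30, F = 12.
The dual swaps V and F and preserves E: V′ = F = 12, E′ = E = 30, F′ = V = 20.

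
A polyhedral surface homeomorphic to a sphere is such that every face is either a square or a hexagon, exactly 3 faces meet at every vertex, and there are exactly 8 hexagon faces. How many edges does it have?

Let x be the number of squares; then F = 8 + x.
Edge–face incidences: 2E = 6·8 + 4·x = 48 + 4x.
Every vertex has degree 3, so 3V = 2E.
Euler: V − E + F = 2 ⇒ (2E)/3 − E + (8 + x) = 2.
Multiply by 6: 2·(2E) − 3·(2E) + 6·(8 + x) = 12, i.e. 48 + 6x − (48 + 4x) = 12.
Collecting terms: 2x = 12, so x = 6.
Then 2E = 48 + 4·6 = 72, so E = 36, V = 2E/3 = 24, F = 8 + 6 = 14.

36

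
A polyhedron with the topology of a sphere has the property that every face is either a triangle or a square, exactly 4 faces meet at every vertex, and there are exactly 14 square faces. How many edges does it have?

Let x be the number of triangles; then F = 14 + x.
Edge–face incidences: 2E = 4·14 + 3·x = 56 + 3x.
Every vertex has degree 4, so 4V = 2E.
Euler: V − E + F = 2 ⇒ (2E)/4 − E + (14 + x) = 2.
Multiply by 8: 2·(2E) − 4·(2E) + 8·(14 + x) = 16, i.e. 112 + 8x − 2·(56 + 3x) = 16.
Collecting terms: 2x = 16, so x = 8.
Then 2E = 56 + 3·8 = 80, so E = 40, V = 2E/4 = 20, F = 14 + 8 = 22.

40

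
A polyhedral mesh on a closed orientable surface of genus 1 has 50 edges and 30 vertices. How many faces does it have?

20

For a closed orientable surface of genus 1, χ = 2 − 2·1 = 0.
F = 0 − V + E = 0 − 30 + 50 = 20.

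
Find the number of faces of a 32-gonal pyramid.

A pyramid on an n-gon base has one n-gon and n triangles: V = 32 + 1 = 33, E = 2·32 = 64, F = 32 + 1 = 33.

33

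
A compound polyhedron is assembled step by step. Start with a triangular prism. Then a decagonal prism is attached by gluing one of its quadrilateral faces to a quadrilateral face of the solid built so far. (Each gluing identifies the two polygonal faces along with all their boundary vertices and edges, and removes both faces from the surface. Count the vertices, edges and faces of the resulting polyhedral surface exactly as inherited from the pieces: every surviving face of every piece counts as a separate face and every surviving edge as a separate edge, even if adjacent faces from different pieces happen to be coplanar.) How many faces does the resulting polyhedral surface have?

15

A triangular prism: V=6, E=9, F=5.
Attach a decagonal prism (V=20, E=30, F=12) along a 4-gon: merge 4 vertices and 4 edges, delete both glued faces → V=22, E=35, F=15.
Check: V − E + F = 22 − 35 + 15 = 2.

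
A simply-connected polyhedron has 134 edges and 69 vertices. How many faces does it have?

Here V − E + F = 2.
F = 2 − V + E = 2 − 69 + 134 = 67.

67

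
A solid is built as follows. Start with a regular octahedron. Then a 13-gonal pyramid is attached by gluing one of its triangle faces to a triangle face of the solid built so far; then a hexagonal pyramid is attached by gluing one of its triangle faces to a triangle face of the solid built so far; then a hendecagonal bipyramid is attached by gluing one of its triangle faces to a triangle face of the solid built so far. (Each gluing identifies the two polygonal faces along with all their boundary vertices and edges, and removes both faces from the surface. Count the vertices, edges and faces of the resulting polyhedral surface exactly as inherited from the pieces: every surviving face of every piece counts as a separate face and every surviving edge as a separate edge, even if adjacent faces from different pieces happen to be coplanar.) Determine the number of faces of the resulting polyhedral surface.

A regular octahedron: V=6, E=12, F=8.
Attach a 13-gonal pyramid (V=14, E=26, F=14) along a 3-gon: merge 3 vertices and 3 edges, delete both glued faces → V=17, E=35, F=20.
Attach a hexagonal pyramid (V=7, E=12, F=7) along a 3-gon: merge 3 vertices and 3 edges, delete both glued faces → V=21, E=44, F=25.
Attach a hendecagonal bipyramid (V=13, E=33, F=22) along a 3-gon: merge 3 vertices and 3 edges, delete both glued faces → V=31, E=74, F=45.
Check: V − E + F = 31 − 74 + 45 = 2.

45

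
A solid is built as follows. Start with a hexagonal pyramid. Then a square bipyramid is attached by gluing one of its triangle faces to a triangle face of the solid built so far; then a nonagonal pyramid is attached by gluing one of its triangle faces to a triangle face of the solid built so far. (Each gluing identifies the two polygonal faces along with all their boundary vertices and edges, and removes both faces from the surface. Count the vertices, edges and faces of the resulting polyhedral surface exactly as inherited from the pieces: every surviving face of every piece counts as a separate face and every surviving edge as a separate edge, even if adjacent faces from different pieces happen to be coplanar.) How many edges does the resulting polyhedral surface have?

36

A hexagonal pyramid: V=7, E=12, F=7.
Attach a square bipyramid (V=6, E=12, F=8) along a 3-gon: merge 3 vertices and 3 edges, delete both glued faces → V=10, E=21, F=13.
Attach a nonagonal pyramid (V=10, E=18, F=10) along a 3-gon: merge 3 vertices and 3 edges, delete both glued faces → V=17, E=36, F=21.
Check: V − E + F = 17 − 36 + 21 = 2.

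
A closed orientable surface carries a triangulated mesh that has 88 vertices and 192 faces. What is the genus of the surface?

Every face is a triangle, so 2E = 3·192 = 576, giving E = 288.
χ = V − E + F = 88 − 288 + 192 = -8.
For a closed orientable surface χ = 2 − 2g, so g = (2 − (-8))/2 = 5.

5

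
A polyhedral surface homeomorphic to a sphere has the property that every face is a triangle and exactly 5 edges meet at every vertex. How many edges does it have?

Each face has 3 edges and each edge borders two faces, so 2E = 3F.
Each vertex has degree 5, so 5V = 2E and hence V = 3F/5.
Euler: V − E + F = 2 ⇒ (3F/5) − (3F/2) + F = 2.
Multiply by 10: (6 − 15 + 10)F = 20, i.e. 1F = 20.
So F = 20, E = 3·20/2 = 30, V = 3·20/5 = 12.

30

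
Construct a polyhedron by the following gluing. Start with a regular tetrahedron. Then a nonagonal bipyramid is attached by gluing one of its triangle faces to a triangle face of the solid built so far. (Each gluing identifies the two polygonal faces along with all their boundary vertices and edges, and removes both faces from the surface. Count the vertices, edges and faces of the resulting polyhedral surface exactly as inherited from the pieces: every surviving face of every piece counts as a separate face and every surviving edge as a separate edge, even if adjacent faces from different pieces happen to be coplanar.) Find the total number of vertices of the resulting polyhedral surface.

12

A regular tetrahedron: V=4, E=6, F=4.
Attach a nonagonal bipyramid (V=11, E=27, F=18) along a 3-gon: merge 3 vertices and 3 edges, delete both glued faces → V=12, E=30, F=20.
Check: V − E + F = 12 − 30 + 20 = 2.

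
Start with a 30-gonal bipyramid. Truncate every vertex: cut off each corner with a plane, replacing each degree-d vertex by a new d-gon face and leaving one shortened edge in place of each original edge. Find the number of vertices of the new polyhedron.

180

The base solid has V = 32, E = 90, F = 60.
Truncation replaces each original edge-end by a new vertex, so V′ = 2E = 180.
Each original edge survives, and each old vertex of degree d contributes d new edges; summing degrees gives Σd = 2E, so E′ = E + 2E = 3E = 270.
Each original face survives and each original vertex becomes one new face: F′ = F + V = 92.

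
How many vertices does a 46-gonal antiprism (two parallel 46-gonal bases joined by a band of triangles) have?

An antiprism on an n-gon has two n-gon caps and 2n triangles: V = 2·46 = 92, E = 4·46 = 184, F = 2·46 + 2 = 94.

92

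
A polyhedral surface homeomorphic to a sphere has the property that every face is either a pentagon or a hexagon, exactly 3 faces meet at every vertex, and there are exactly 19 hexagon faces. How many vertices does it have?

58

Let x be the number of pentagons; then F = 19 + x.
Edge–face incidences: 2E = 6·19 + 5·x = 114 + 5x.
Every vertex has degree 3, so 3V = 2E.
Euler: V − E + F = 2 ⇒ (2E)/3 − E + (19 + x) = 2.
Multiply by 6: 2·(2E) − 3·(2E) + 6·(19 + x) = 12, i.e. 114 + 6x − (114 + 5x) = 12.
Collecting terms: x = 12.
Then 2E = 114 + 5·12 = 174, so E = 87, V = 2E/3 = 58, F = 19 + 12 = 31.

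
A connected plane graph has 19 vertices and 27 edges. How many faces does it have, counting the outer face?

Euler's formula for a connected plane graph: V − E + F = 2, so F = 2 − 19 + 27 = 10.

10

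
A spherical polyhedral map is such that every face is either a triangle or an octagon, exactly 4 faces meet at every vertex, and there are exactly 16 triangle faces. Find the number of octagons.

Let x be the number of octagons; then F = 16 + x.
Edge–face incidences: 2E = 3·16 + 8·x = 48 + 8x.
Every vertex has degree 4, so 4V = 2E.
Euler: V − E + F = 2 ⇒ (2E)/4 − E + (16 + x) = 2.
Multiply by 8: 2·(2E) − 4·(2E) + 8·(16 + x) = 16, i.e. 128 + 8x − 2·(48 + 8x) = 16.
Collecting terms: −8x + 32 = 16, so −8x = −16, so x = 2.
Then 2E = 48 + 8·2 = 64, so E = 32, V = 2E/4 = 16, F = 16 + 2 = 18.

2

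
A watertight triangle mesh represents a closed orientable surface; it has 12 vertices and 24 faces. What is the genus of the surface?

Every face is a triangle, so 2E = 3·24 = 72, giving E = 36.
χ = V − E + F = 12 − 36 + 24 = 0.
For a closed orientable surface χ = 2 − 2g, so g = (2 − (0))/2 = 1.

1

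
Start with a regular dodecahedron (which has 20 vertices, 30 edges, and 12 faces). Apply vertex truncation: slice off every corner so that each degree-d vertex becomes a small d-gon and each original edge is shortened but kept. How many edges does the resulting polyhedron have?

90

Truncation replaces each original edge-end by a new vertex, so V′ = 2E = 60.
Each original edge survives, and each old vertex of degree d contributes d new edges; summing degrees gives Σd = 2E, so E′ = E + 2E = 3E = 90.
Each original face survives and each original vertex becomes one new face: F′ = F + V = 32.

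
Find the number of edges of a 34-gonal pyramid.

A pyramid on an n-gon base has one n-gon and n triangles: V = 34 + 1 = 35, E = 2·34 = 68, F = 34 + 1 = 35.

68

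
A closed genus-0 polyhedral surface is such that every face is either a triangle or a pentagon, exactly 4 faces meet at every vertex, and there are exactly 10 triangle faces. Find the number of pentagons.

2

Let x be the number of pentagons; then F = 10 + x.
Edge–face incidences: 2E = 3·10 + 5·x = 30 + 5x.
Every vertex has degree 4, so 4V = 2E.
Euler: V − E + F = 2 ⇒ (2E)/4 − E + (10 + x) = 2.
Multiply by 8: 2·(2E) − 4·(2E) + 8·(10 + x) = 16, i.e. 80 + 8x − 2·(30 + 5x) = 16.
Collecting terms: −2x + 20 = 16, so −2x = −4, so x = 2.
Then 2E = 30 + 5·2 = 40, so E = 20, V = 2E/4 = 10, F = 10 + 2 = 12.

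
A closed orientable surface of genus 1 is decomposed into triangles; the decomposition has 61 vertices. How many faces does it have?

χ = 2 − 2·1 = 0, and every face is a triangle so 3F = 2E.
V − E + F = 0 with E = 3F/2 gives 61 − (3/2 − 1)·F = 0, so F = 122 and E = 183.

122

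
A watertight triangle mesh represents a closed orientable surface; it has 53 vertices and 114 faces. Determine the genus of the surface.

Every face is a triangle, so 2E = 3·114 = 342, giving E = 171.
χ = V − E + F = 53 − 171 + 114 = -4.
For a closed orientable surface χ = 2 − 2g, so g = (2 − (-4))/2 = 3.

3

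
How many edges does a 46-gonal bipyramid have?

A bipyramid over an n-gon has 2n triangular faces and n + 2 vertices: V = 46 + 2 = 48, E = 3·46 = 138, F = 2·46 = 92.
Check: V − E + F = 48 − 138 + 92 = 2.

138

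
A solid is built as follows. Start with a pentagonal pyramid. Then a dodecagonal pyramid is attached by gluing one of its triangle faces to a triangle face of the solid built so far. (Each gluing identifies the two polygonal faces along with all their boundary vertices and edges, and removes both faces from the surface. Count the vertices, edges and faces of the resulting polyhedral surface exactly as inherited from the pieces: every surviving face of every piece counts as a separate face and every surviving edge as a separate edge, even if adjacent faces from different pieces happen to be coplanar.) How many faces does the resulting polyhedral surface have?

17

A pentagonal pyramid: V=6, E=10, F=6.
Attach a dodecagonal pyramid (V=13, E=24, F=13) along a 3-gon: merge 3 vertices and 3 edges, delete both glued faces → V=16, E=31, F=17.
Check: V − E + F = 16 − 31 + 17 = 2.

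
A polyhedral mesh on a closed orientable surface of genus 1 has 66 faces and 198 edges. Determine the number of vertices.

132

For a closed orientable surface of genus 1, χ = 2 − 2·1 = 0.
V = 0 + E − F = 0 + 198 − 66 = 132.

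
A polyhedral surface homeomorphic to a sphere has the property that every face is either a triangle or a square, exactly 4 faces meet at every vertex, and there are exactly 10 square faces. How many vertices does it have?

16

Let x be the number of triangles; then F = 10 + x.
Edge–face incidences: 2E = 4·10 + 3·x = 40 + 3x.
Every vertex has degree 4, so 4V = 2E.
Euler: V − E + F = 2 ⇒ (2E)/4 − E + (10 + x) = 2.
Multiply by 8: 2·(2E) − 4·(2E) + 8·(10 + x) = 16, i.e. 80 + 8x − 2·(40 + 3x) = 16.
Collecting terms: 2x = 16, so x = 8.
Then 2E = 40 + 3·8 = 64, so E = 32, V = 2E/4 = 16, F = 10 + 8 = 18.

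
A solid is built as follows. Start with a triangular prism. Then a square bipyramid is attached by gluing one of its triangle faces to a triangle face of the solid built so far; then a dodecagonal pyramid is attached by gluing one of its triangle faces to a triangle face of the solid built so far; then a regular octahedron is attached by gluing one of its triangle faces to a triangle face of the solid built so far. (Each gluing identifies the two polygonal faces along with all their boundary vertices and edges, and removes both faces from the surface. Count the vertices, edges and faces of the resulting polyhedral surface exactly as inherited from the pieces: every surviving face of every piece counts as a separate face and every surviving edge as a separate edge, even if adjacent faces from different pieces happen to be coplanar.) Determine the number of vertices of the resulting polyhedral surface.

A triangular prism: V=6, E=9, F=5.
Attach a square bipyramid (V=6, E=12, F=8) along a 3-gon: merge 3 vertices and 3 edges, delete both glued faces → V=9, E=18, F=11.
Attach a dodecagonal pyramid (V=13, E=24, F=13) along a 3-gon: merge 3 vertices and 3 edges, delete both glued faces → V=19, E=39, F=22.
Attach a regular octahedron (V=6, E=12, F=8) along a 3-gon: merge 3 vertices and 3 edges, delete both glued faces → V=22, E=48, F=28.
Check: V − E + F = 22 − 48 + 28 = 2.

22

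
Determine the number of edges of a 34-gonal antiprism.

136

An antiprism on an n-gon has two n-gon caps and 2n triangles: V = 2·34 = 68, E = 4·34 = 136, F = 2·34 + 2 = 70.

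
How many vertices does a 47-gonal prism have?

94

A prism on an n-gon has two n-gon bases and n rectangular sides: V = 2·47 = 94, E = 3·47 = 141, F = 47 + 2 = 49.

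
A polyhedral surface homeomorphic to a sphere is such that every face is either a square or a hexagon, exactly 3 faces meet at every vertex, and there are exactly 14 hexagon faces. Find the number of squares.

6

Let x be the number of squares; then F = 14 + x.
Edge–face incidences: 2E = 6·14 + 4·x = 84 + 4x.
Every vertex has degree 3, so 3V = 2E.
Euler: V − E + F = 2 ⇒ (2E)/3 − E + (14 + x) = 2.
Multiply by 6: 2·(2E) − 3·(2E) + 6·(14 + x) = 12, i.e. 84 + 6x − (84 + 4x) = 12.
Collecting terms: 2x = 12, so x = 6.
Then 2E = 84 + 4·6 = 108, so E = 54, V = 2E/3 = 36, F = 14 + 6 = 20.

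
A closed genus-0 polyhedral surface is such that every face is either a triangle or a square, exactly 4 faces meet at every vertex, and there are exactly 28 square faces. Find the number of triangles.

Let x be the number of triangles; then F = 28 + x.
Edge–face incidences: 2E = 4·28 + 3·x = 112 + 3x.
Every vertex has degree 4, so 4V = 2E.
Euler: V − E + F = 2 ⇒ (2E)/4 − E + (28 + x) = 2.
Multiply by 8: 2·(2E) − 4·(2E) + 8·(28 + x) = 16, i.e. 224 + 8x − 2·(112 + 3x) = 16.
Collecting terms: 2x = 16, so x = 8.
Then 2E = 112 + 3·8 = 136, so E = 68, V = 2E/4 = 34, F = 28 + 8 = 36.

8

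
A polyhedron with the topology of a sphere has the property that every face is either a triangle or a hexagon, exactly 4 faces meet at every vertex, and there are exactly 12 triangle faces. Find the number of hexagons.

Let x be the number of hexagons; then F = 12 + x.
Edge–face incidences: 2E = 3·12 + 6·x = 36 + 6x.
Every vertex has degree 4, so 4V = 2E.
Euler: V − E + F = 2 ⇒ (2E)/4 − E + (12 + x) = 2.
Multiply by 8: 2·(2E) − 4·(2E) + 8·(12 + x) = 16, i.e. 96 + 8x − 2·(36 + 6x) = 16.
Collecting terms: −4x + 24 = 16, so −4x = −8, so x = 2.
Then 2E = 36 + 6·2 = 48, so E = 24, V = 2E/4 = 12, F = 12 + 2 = 14.

2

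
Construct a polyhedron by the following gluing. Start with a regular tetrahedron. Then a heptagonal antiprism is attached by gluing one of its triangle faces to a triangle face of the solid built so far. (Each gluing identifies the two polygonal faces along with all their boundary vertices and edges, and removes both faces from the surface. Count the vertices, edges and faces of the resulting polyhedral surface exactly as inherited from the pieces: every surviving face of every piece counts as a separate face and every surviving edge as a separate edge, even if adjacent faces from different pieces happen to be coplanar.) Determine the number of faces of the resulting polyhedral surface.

A regular tetrahedron: V=4, E=6, F=4.
Attach a heptagonal antiprism (V=14, E=28, F=16) along a 3-gon: merge 3 vertices and 3 edges, delete both glued faces → V=15, E=31, F=18.
Check: V − E + F = 15 − 31 + 18 = 2.

18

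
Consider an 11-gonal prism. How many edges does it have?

33

A prism on an n-gon has two n-gon bases and n rectangular sides: V = 2·11 = 22, E = 3·11 = 33, F = 11 + 2 = 13.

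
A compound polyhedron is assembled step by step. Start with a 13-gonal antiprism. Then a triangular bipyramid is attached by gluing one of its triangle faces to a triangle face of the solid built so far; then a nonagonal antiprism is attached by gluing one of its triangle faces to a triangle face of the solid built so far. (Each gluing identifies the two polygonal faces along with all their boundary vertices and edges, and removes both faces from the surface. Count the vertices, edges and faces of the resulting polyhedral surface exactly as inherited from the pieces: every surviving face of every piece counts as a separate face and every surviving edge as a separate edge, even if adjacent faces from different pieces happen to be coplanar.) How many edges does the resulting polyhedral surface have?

91

A 13-gonal antiprism: V=26, E=52, F=28.
Attach a triangular bipyramid (V=5, E=9, F=6) along a 3-gon: merge 3 vertices and 3 edges, delete both glued faces → V=28, E=58, F=32.
Attach a nonagonal antiprism (V=18, E=36, F=20) along a 3-gon: merge 3 vertices and 3 edges, delete both glued faces → V=43, E=91, F=50.
Check: V − E + F = 43 − 91 + 50 = 2.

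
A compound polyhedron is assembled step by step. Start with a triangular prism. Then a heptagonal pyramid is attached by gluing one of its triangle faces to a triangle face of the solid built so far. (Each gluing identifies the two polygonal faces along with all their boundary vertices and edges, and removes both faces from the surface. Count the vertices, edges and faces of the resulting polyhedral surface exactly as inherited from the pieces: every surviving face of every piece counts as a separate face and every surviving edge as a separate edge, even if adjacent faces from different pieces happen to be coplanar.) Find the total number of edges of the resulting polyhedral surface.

A triangular prism: V=6, E=9, F=5.
Attach a heptagonal pyramid (V=8, E=14, F=8) along a 3-gon: merge 3 vertices and 3 edges, delete both glued faces → V=11, E=20, F=11.
Check: V − E + F = 11 − 20 + 11 = 2.

20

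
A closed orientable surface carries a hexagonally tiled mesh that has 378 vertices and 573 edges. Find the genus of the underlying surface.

Every face is a hexagon and each edge borders two faces, so 6F = 2·573, giving F = 191.
χ = V − E + F = 378 − 573 + 191 = -4.
For a closed orientable surface χ = 2 − 2g, so g = (2 − (-4))/2 = 3.

3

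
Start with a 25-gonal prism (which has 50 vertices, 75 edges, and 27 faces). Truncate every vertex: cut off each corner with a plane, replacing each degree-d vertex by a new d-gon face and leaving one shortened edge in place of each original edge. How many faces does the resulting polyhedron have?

Truncation replaces each original edge-end by a new vertex, so V′ = 2E = 150.
Each original edge survives, and each old vertex of degree d contributes d new edges; summing degrees gives Σd = 2E, so E′ = E + 2E = 3E = 225.
Each original face survives and each original vertex becomes one new face: F′ = F + V = 77.

77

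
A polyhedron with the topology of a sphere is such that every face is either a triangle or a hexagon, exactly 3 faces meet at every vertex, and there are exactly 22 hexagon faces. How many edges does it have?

Let x be the number of triangles; then F = 22 + x.
Edge–face incidences: 2E = 6·22 + 3·x = 132 + 3x.
Every vertex has degree 3, so 3V = 2E.
Euler: V − E + F = 2 ⇒ (2E)/3 − E + (22 + x) = 2.
Multiply by 6: 2·(2E) − 3·(2E) + 6·(22 + x) = 12, i.e. 132 + 6x − (132 + 3x) = 12.
Collecting terms: 3x = 12, so x = 4.
Then 2E = 132 + 3·4 = 144, so E = 72, V = 2E/3 = 48, F = 22 + 4 = 26.

72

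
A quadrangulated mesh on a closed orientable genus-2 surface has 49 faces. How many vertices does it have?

47

χ = 2 − 2·2 = -2, and every face is a square so 4F = 2E.
E = 4·49/2 = 98. Then V = -2 + E − F = -2 + 98 − 49 = 47.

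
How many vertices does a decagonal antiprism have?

An antiprism on an n-gon has two n-gon caps and 2n triangles: V = 2·10 = 20, E = 4·10 = 40, F = 2·10 + 2 = 22.
Check: V − E + F = 20 − 40 + 22 = 2.

20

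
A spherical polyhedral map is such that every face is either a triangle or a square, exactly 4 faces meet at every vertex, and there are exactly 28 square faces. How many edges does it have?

Let x be the number of triangles; then F = 28 + x.
Edge–face incidences: 2E = 4·28 + 3·x = 112 + 3x.
Every vertex has degree 4, so 4V = 2E.
Euler: V − E + F = 2 ⇒ (2E)/4 − E + (28 + x) = 2.
Multiply by 8: 2·(2E) − 4·(2E) + 8·(28 + x) = 16, i.e. 224 + 8x − 2·(112 + 3x) = 16.
Collecting terms: 2x = 16, so x = 8.
Then 2E = 112 + 3·8 = 136, so E = 68, V = 2E/4 = 34, F = 28 + 8 = 36.

68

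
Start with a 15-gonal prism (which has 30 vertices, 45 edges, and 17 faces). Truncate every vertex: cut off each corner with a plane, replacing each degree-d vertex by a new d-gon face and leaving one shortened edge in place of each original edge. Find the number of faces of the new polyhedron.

47

Truncation replaces each original edge-end by a new vertex, so V′ = 2E = 90.
Each original edge survives, and each old vertex of degree d contributes d new edges; summing degrees gives Σd = 2E, so E′ = E + 2E = 3E = 135.
Each original face survives and each original vertex becomes one new face: F′ = F + V = 47.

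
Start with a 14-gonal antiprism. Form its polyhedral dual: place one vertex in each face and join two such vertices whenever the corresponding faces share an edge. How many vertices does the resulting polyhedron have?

The base solid has V = 28, E = 56, F = 30.
The dual swaps V and F and preserves E: V′ = F = 30, E′ = E = 56, F′ = V = 28.

30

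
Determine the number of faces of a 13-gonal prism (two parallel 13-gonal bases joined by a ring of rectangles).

A prism on an n-gon has two n-gon bases and n rectangular sides: V = 2·13 = 26, E = 3·13 = 39, F = 13 + 2 = 15.

15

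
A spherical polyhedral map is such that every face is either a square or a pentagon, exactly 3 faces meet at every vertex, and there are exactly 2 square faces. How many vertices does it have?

Let x be the number of pentagons; then F = 2 + x.
Edge–face incidences: 2E = 4·2 + 5·x = 8 + 5x.
Every vertex has degree 3, so 3V = 2E.
Euler: V − E + F = 2 ⇒ (2E)/3 − E + (2 + x) = 2.
Multiply by 6: 2·(2E) − 3·(2E) + 6·(2 + x) = 12, i.e. 12 + 6x − (8 + 5x) = 12.
Collecting terms: x + 4 = 12, so x = 8.
Then 2E = 8 + 5·8 = 48, so E = 24, V = 2E/3 = 16, F = 2 + 8 = 10.

16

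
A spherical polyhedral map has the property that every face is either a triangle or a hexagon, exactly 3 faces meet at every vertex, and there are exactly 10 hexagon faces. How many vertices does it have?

Let x be the number of triangles; then F = 10 + x.
Edge–face incidences: 2E = 6·10 + 3·x = 60 + 3x.
Every vertex has degree 3, so 3V = 2E.
Euler: V − E + F = 2 ⇒ (2E)/3 − E + (10 + x) = 2.
Multiply by 6: 2·(2E) − 3·(2E) + 6·(10 + x) = 12, i.e. 60 + 6x − (60 + 3x) = 12.
Collecting terms: 3x = 12, so x = 4.
Then 2E = 60 + 3·4 = 72, so E = 36, V = 2E/3 = 24, F = 10 + 4 = 14.

24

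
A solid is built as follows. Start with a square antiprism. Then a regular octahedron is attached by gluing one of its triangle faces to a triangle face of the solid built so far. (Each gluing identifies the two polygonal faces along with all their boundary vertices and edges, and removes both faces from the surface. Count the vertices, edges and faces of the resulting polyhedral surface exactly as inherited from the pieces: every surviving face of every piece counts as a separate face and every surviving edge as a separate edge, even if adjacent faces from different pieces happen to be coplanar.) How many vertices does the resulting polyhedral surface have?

11

A square antiprism: V=8, E=16, F=10.
Attach a regular octahedron (V=6, E=12, F=8) along a 3-gon: merge 3 vertices and 3 edges, delete both glued faces → V=11, E=25, F=16.
Check: V − E + F = 11 − 25 + 16 = 2.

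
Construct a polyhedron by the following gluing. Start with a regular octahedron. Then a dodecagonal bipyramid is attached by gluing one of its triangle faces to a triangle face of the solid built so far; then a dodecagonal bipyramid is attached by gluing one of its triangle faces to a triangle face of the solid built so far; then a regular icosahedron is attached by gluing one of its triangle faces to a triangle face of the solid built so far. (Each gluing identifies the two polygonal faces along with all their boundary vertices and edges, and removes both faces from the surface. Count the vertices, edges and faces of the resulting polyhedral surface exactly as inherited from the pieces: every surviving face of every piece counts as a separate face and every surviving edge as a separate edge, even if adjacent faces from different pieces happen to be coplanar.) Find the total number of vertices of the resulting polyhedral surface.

37

A regular octahedron: V=6, E=12, F=8.
Attach a dodecagonal bipyramid (V=14, E=36, F=24) along a 3-gon: merge 3 vertices and 3 edges, delete both glued faces → V=17, E=45, F=30.
Attach a dodecagonal bipyramid (V=14, E=36, F=24) along a 3-gon: merge 3 vertices and 3 edges, delete both glued faces → V=28, E=78, F=52.
Attach a regular icosahedron (V=12, E=30, F=20) along a 3-gon: merge 3 vertices and 3 edges, delete both glued faces → V=37, E=105, F=70.
Check: V − E + F = 37 − 105 + 70 = 2.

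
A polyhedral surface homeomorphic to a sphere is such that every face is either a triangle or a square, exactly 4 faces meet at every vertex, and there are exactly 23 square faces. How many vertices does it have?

29

Let x be the number of triangles; then F = 23 + x.
Edge–face incidences: 2E = 4·23 + 3·x = 92 + 3x.
Every vertex has degree 4, so 4V = 2E.
Euler: V − E + F = 2 ⇒ (2E)/4 − E + (23 + x) = 2.
Multiply by 8: 2·(2E) − 4·(2E) + 8·(23 + x) = 16, i.e. 184 + 8x − 2·(92 + 3x) = 16.
Collecting terms: 2x = 16, so x = 8.
Then 2E = 92 + 3·8 = 116, so E = 58, V = 2E/4 = 29, F = 23 + 8 = 31.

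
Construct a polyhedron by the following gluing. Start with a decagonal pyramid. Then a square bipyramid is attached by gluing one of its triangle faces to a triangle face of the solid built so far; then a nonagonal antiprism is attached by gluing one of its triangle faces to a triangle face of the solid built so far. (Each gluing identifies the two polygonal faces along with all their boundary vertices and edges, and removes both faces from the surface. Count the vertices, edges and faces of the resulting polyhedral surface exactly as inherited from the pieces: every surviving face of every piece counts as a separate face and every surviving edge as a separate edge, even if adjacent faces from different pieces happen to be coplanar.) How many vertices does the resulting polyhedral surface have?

A decagonal pyramid: V=11, E=20, F=11.
Attach a square bipyramid (V=6, E=12, F=8) along a 3-gon: merge 3 vertices and 3 edges, delete both glued faces → V=14, E=29, F=17.
Attach a nonagonal antiprism (V=18, E=36, F=20) along a 3-gon: merge 3 vertices and 3 edges, delete both glued faces → V=29, E=62, F=35.
Check: V − E + F = 29 − 62 + 35 = 2.

29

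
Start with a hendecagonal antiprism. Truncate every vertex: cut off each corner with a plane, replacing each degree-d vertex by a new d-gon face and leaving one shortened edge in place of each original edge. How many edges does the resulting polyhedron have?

The base solid has V = 22, E = 44, F = 24.
Truncation replaces each original edge-end by a new vertex, so V′ = 2E = 88.
Each original edge survives, and each old vertex of degree d contributes d new edges; summing degrees gives Σd = 2E, so E′ = E + 2E = 3E = 132.
Each original face survives and each original vertex becomes one new face: F′ = F + V = 46.

132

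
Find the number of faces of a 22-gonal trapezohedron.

44

The n-trapezohedron (dual of the n-antiprism) has V = 2·22 + 2 = 46, E = 4·22 = 88, F = 2·22 = 44.
Check: V − E + F = 46 − 88 + 44 = 2.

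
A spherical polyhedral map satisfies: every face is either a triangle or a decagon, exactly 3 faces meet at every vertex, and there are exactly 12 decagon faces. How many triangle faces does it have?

Let x be the number of triangles; then F = 12 + x.
Edge–face incidences: 2E = 10·12 + 3·x = 120 + 3x.
Every vertex has degree 3, so 3V = 2E.
Euler: V − E + F = 2 ⇒ (2E)/3 − E + (12 + x) = 2.
Multiply by 6: 2·(2E) − 3·(2E) + 6·(12 + x) = 12, i.e. 72 + 6x − (120 + 3x) = 12.
Collecting terms: 3x − 48 = 12, so 3x = 60, so x = 20.
Then 2E = 120 + 3·20 = 180, so E = 90, V = 2E/3 = 60, F = 12 + 20 = 32.

20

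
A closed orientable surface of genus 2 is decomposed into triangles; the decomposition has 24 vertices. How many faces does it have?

52

χ = 2 − 2·2 = -2, and every face is a triangle so 3F = 2E.
V − E + F = -2 with E = 3F/2 gives 24 − (3/2 − 1)·F = -2, so F = 52 and E = 78.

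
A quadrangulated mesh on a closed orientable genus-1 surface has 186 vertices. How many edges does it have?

372

χ = 2 − 2·1 = 0, and every face is a square so 4F = 2E.
V − E + F = 0 with E = 4F/2 gives 186 − (4/2 − 1)·F = 0, so F = 186 and E = 372.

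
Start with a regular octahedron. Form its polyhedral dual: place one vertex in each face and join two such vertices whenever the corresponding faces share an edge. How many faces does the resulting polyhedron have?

The base solid has V = 6, E = 12, F = 8.
The dual swaps V and F and preserves E: V′ = F = 8, E′ = E = 12, F′ = V = 6.

6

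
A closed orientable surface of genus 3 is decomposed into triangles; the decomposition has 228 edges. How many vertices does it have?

72

χ = 2 − 2·3 = -4, and every face is a triangle so 3F = 2E.
F = 2E/3 = 152. Then V = -4 + E − F = -4 + 228 − 152 = 72.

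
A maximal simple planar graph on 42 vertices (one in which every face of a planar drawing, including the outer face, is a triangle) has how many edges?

In a plane triangulation 3F = 2E and V − E + F = 2, so E = 3V − 6 = 3·42 − 6 = 120.

120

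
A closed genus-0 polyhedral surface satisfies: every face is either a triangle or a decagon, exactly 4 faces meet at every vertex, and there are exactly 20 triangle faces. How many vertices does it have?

20

Let x be the number of decagons; then F = 20 + x.
Edge–face incidences: 2E = 3·20 + 10·x = 60 + 10x.
Every vertex has degree 4, so 4V = 2E.
Euler: V − E + F = 2 ⇒ (2E)/4 − E + (20 + x) = 2.
Multiply by 8: 2·(2E) − 4·(2E) + 8·(20 + x) = 16, i.e. 160 + 8x − 2·(60 + 10x) = 16.
Collecting terms: −12x + 40 = 16, so −12x = −24, so x = 2.
Then 2E = 60 + 10·2 = 80, so E = 40, V = 2E/4 = 20, F = 20 + 2 = 22.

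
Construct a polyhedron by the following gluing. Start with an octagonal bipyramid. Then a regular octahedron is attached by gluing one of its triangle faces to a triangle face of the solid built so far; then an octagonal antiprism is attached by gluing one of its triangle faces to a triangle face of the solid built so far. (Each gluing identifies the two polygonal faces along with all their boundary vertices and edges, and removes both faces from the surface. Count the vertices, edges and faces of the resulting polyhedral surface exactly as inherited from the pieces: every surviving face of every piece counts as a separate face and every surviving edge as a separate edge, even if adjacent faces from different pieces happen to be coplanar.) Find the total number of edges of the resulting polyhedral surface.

62

An octagonal bipyramid: V=10, E=24, F=16.
Attach a regular octahedron (V=6, E=12, F=8) along a 3-gon: merge 3 vertices and 3 edges, delete both glued faces → V=13, E=33, F=22.
Attach an octagonal antiprism (V=16, E=32, F=18) along a 3-gon: merge 3 vertices and 3 edges, delete both glued faces → V=26, E=62, F=38.
Check: V − E + F = 26 − 62 + 38 = 2.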